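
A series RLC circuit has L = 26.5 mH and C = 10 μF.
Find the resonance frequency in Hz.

Step 1 — Resonance condition Im(Z)=0 gives ω₀ = 1/√(LC).
Step 2 — ω₀ = 1/√(0.0265·1e-05) = 1943 rad/s.
Step 3 — f₀ = ω₀/(2π) = 309.2 Hz.

f₀ = 309.2 Hz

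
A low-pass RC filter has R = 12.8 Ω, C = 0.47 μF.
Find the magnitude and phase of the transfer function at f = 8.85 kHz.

Step 1 — Angular frequency: ω = 2π·8850 = 5.561e+04 rad/s.
Step 2 — Transfer function: H(jω) = 1/(1 + jωRC).
Step 3 — Denominator: 1 + jωRC = 1 + j·5.561e+04·12.8·4.7e-07 = 1 + j0.3345.
Step 4 — H = 0.8994 - j0.3009.
Step 5 — Magnitude: |H| = 0.9483 (-0.5 dB); phase: φ = -18.5°.

|H| = 0.9483 (-0.5 dB), φ = -18.5°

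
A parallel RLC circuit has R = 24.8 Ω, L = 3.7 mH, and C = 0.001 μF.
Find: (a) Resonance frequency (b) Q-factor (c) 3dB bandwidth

Step 1 — Resonance: ω₀ = 1/√(LC) = 1/√(0.0037·1e-09) = 5.199e+05 rad/s.
Step 2 — f₀ = ω₀/(2π) = 8.274e+04 Hz.
Step 3 — Parallel Q: Q = R/(ω₀L) = 24.8/(5.199e+05·0.0037) = 0.01289.
Step 4 — Bandwidth: Δω = ω₀/Q = 4.032e+07 rad/s; BW = Δω/(2π) = 6.418e+06 Hz.

(a) f₀ = 8.274e+04 Hz  (b) Q = 0.01289  (c) BW = 6.418e+06 Hz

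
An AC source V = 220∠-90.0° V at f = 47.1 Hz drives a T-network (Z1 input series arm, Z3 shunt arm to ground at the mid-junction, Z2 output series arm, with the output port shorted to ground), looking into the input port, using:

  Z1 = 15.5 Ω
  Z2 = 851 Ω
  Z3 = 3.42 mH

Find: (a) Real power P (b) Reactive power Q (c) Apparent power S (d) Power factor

Step 1 — Angular frequency: ω = 2π·f = 2π·47.1 = 295.9 rad/s.
Step 2 — Component impedances:
  Z1: Z = R = 15.5 Ω
  Z2: Z = R = 851 Ω
  Z3: Z = jωL = j·295.9·0.00342 = 0 + j1.012 Ω
Step 3 — With the output port shorted to ground, the output series arm Z2 runs from the junction to ground; the shunt arm Z3 also runs from the junction to ground. They appear in parallel: Z3 || Z2 = 0.001204 + j1.012 Ω.
Step 4 — Series with input arm Z1: Z_in = Z1 + (Z3 || Z2) = 15.5 + j1.012 Ω = 15.53∠3.7° Ω.
Step 5 — Source phasor: V = 220∠-90.0° V = 0 - j220 V.
Step 6 — Current: I = V / Z = -0.9227 - j14.13 A = 14.16∠-93.7° A.
Step 7 — Complex power: S = V·I* = 3109 + j203 VA.
Step 8 — Real power: P = Re(S) = 3109 W.
Step 9 — Reactive power: Q = Im(S) = 203 VAR.
Step 10 — Apparent power: |S| = 3116 VA.
Step 11 — Power factor: PF = P/|S| = 0.9979 (lagging).

(a) P = 3109 W  (b) Q = 203 VAR  (c) S = 3116 VA  (d) PF = 0.9979 (lagging)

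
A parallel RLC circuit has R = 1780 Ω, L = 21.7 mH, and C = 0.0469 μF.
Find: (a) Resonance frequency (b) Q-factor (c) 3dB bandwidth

Step 1 — Resonance: ω₀ = 1/√(LC) = 1/√(0.0217·4.69e-08) = 3.135e+04 rad/s.
Step 2 — f₀ = ω₀/(2π) = 4989 Hz.
Step 3 — Parallel Q: Q = R/(ω₀L) = 1780/(3.135e+04·0.0217) = 2.617.
Step 4 — Bandwidth: Δω = ω₀/Q = 1.198e+04 rad/s; BW = Δω/(2π) = 1906 Hz.

(a) f₀ = 4989 Hz  (b) Q = 2.617  (c) BW = 1906 Hz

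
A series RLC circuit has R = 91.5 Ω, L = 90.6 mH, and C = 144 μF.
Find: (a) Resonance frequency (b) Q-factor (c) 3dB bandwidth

Step 1 — Resonance condition Im(Z)=0 gives ω₀ = 1/√(LC).
Step 2 — ω₀ = 1/√(0.0906·0.000144) = 276.9 rad/s.
Step 3 — f₀ = ω₀/(2π) = 44.06 Hz.
Step 4 — Series Q: Q = ω₀L/R = 276.9·0.0906/91.5 = 0.2741.
Step 5 — 3dB bandwidth: Δω = ω₀/Q = 1010 rad/s; BW = Δω/(2π) = 160.7 Hz.

(a) f₀ = 44.06 Hz  (b) Q = 0.2741  (c) BW = 160.7 Hz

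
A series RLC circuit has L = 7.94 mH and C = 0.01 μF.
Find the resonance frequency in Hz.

Step 1 — Resonance condition Im(Z)=0 gives ω₀ = 1/√(LC).
Step 2 — ω₀ = 1/√(0.00794·1e-08) = 1.122e+05 rad/s.
Step 3 — f₀ = ω₀/(2π) = 1.786e+04 Hz.

f₀ = 1.786e+04 Hz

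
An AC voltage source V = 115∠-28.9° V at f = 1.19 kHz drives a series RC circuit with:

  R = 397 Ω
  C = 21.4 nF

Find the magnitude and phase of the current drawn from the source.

Step 1 — Angular frequency: ω = 2π·f = 2π·1190 = 7477 rad/s.
Step 2 — Component impedances:
  R: Z = R = 397 Ω
  C: Z = 1/(jωC) = -j/(ω·C) = 0 - j6250 Ω
Step 3 — Series combination: Z_total = R + C = 397 - j6250 Ω = 6262∠-86.4° Ω.
Step 4 — Source phasor: V = 115∠-28.9° V = 100.7 - j55.58 V.
Step 5 — Ohm's law: I = V / Z_total = (100.7 - j55.58) / (397 - j6250) = 0.009876 + j0.01548 A.
Step 6 — Convert to polar: |I| = 0.01836 A, ∠I = 57.5°.

I = 0.01836∠57.5° A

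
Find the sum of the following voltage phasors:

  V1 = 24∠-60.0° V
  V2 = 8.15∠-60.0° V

Step 1 — Convert each phasor to rectangular form:
  V1 = 24·(cos(-60.0°) + j·sin(-60.0°)) = 12 - j20.78 V
  V2 = 8.15·(cos(-60.0°) + j·sin(-60.0°)) = 4.075 - j7.058 V
Step 2 — Sum components: V_total = 16.08 - j27.84 V.
Step 3 — Convert to polar: |V_total| = 32.15 V, ∠V_total = -60.0°.

V_total = 32.15∠-60.0° V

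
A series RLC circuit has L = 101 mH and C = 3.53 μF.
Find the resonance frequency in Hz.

Step 1 — Resonance condition Im(Z)=0 gives ω₀ = 1/√(LC).
Step 2 — ω₀ = 1/√(0.101·3.53e-06) = 1675 rad/s.
Step 3 — f₀ = ω₀/(2π) = 266.5 Hz.

f₀ = 266.5 Hz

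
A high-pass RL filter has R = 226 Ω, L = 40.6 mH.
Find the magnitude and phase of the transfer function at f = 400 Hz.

Step 1 — Angular frequency: ω = 2π·400 = 2513 rad/s.
Step 2 — Transfer function: H(jω) = jωL/(R + jωL).
Step 3 — Numerator jωL = j·102; denominator R + jωL = 226 + j102.
Step 4 — H = 0.1693 + j0.375.
Step 5 — Magnitude: |H| = 0.4115 (-7.7 dB); phase: φ = 65.7°.

|H| = 0.4115 (-7.7 dB), φ = 65.7°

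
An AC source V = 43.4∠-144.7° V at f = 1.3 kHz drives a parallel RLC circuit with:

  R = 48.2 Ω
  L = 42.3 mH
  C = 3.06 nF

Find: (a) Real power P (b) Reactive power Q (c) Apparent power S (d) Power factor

Step 1 — Angular frequency: ω = 2π·f = 2π·1300 = 8168 rad/s.
Step 2 — Component impedances:
  R: Z = R = 48.2 Ω
  L: Z = jωL = j·8168·0.0423 = 0 + j345.5 Ω
  C: Z = 1/(jωC) = -j/(ω·C) = 0 - j4.001e+04 Ω
Step 3 — Parallel combination: 1/Z_total = 1/R + 1/L + 1/C; Z_total = 47.3 + j6.541 Ω = 47.75∠7.9° Ω.
Step 4 — Source phasor: V = 43.4∠-144.7° V = -35.42 - j25.08 V.
Step 5 — Current: I = V / Z = -0.8068 - j0.4187 A = 0.909∠-152.6° A.
Step 6 — Complex power: S = V·I* = 39.08 + j5.404 VA.
Step 7 — Real power: P = Re(S) = 39.08 W.
Step 8 — Reactive power: Q = Im(S) = 5.404 VAR.
Step 9 — Apparent power: |S| = 39.45 VA.
Step 10 — Power factor: PF = P/|S| = 0.9906 (lagging).

(a) P = 39.08 W  (b) Q = 5.404 VAR  (c) S = 39.45 VA  (d) PF = 0.9906 (lagging)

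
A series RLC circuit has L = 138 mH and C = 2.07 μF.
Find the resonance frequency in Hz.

Step 1 — Resonance condition Im(Z)=0 gives ω₀ = 1/√(LC).
Step 2 — ω₀ = 1/√(0.138·2.07e-06) = 1871 rad/s.
Step 3 — f₀ = ω₀/(2π) = 297.8 Hz.

f₀ = 297.8 Hz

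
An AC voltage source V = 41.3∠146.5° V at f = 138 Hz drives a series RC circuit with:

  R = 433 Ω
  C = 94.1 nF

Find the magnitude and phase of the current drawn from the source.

Step 1 — Angular frequency: ω = 2π·f = 2π·138 = 867.1 rad/s.
Step 2 — Component impedances:
  R: Z = R = 433 Ω
  C: Z = 1/(jωC) = -j/(ω·C) = 0 - j1.226e+04 Ω
Step 3 — Series combination: Z_total = R + C = 433 - j1.226e+04 Ω = 1.226e+04∠-88.0° Ω.
Step 4 — Source phasor: V = 41.3∠146.5° V = -34.44 + j22.79 V.
Step 5 — Ohm's law: I = V / Z_total = (-34.44 + j22.79) / (433 - j1.226e+04) = -0.001957 - j0.002741 A.
Step 6 — Convert to polar: |I| = 0.003368 A, ∠I = -125.5°.

I = 0.003368∠-125.5° A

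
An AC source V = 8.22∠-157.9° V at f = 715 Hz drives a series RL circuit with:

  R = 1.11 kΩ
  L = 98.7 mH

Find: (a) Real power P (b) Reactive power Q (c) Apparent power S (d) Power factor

Step 1 — Angular frequency: ω = 2π·f = 2π·715 = 4492 rad/s.
Step 2 — Component impedances:
  R: Z = R = 1110 Ω
  L: Z = jωL = j·4492·0.0987 = 0 + j443.4 Ω
Step 3 — Series combination: Z_total = R + L = 1110 + j443.4 Ω = 1195∠21.8° Ω.
Step 4 — Source phasor: V = 8.22∠-157.9° V = -7.616 - j3.093 V.
Step 5 — Current: I = V / Z = -0.006877 - j3.9e-05 A = 0.006877∠-179.7° A.
Step 6 — Complex power: S = V·I* = 0.0525 + j0.02097 VA.
Step 7 — Real power: P = Re(S) = 0.0525 W.
Step 8 — Reactive power: Q = Im(S) = 0.02097 VAR.
Step 9 — Apparent power: |S| = 0.05653 VA.
Step 10 — Power factor: PF = P/|S| = 0.9286 (lagging).

(a) P = 0.0525 W  (b) Q = 0.02097 VAR  (c) S = 0.05653 VA  (d) PF = 0.9286 (lagging)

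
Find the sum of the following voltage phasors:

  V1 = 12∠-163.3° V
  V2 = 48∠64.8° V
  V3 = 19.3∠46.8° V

Step 1 — Convert each phasor to rectangular form:
  V1 = 12·(cos(-163.3°) + j·sin(-163.3°)) = -11.49 - j3.448 V
  V2 = 48·(cos(64.8°) + j·sin(64.8°)) = 20.44 + j43.43 V
  V3 = 19.3·(cos(46.8°) + j·sin(46.8°)) = 13.21 + j14.07 V
Step 2 — Sum components: V_total = 22.16 + j54.05 V.
Step 3 — Convert to polar: |V_total| = 58.42 V, ∠V_total = 67.7°.

V_total = 58.42∠67.7° V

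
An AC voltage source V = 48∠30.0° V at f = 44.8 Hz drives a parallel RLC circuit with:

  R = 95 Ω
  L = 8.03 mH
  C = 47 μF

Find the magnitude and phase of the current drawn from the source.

Step 1 — Angular frequency: ω = 2π·f = 2π·44.8 = 281.5 rad/s.
Step 2 — Component impedances:
  R: Z = R = 95 Ω
  L: Z = jωL = j·281.5·0.00803 = 0 + j2.26 Ω
  C: Z = 1/(jωC) = -j/(ω·C) = 0 - j75.59 Ω
Step 3 — Parallel combination: 1/Z_total = 1/R + 1/L + 1/C; Z_total = 0.05711 + j2.329 Ω = 2.329∠88.6° Ω.
Step 4 — Source phasor: V = 48∠30.0° V = 41.57 + j24 V.
Step 5 — Ohm's law: I = V / Z_total = (41.57 + j24) / (0.05711 + j2.329) = 10.74 - j17.59 A.
Step 6 — Convert to polar: |I| = 20.61 A, ∠I = -58.6°.

I = 20.61∠-58.6° A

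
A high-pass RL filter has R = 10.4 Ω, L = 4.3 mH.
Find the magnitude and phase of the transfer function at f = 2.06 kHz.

Step 1 — Angular frequency: ω = 2π·2060 = 1.294e+04 rad/s.
Step 2 — Transfer function: H(jω) = jωL/(R + jωL).
Step 3 — Numerator jωL = j·55.66; denominator R + jωL = 10.4 + j55.66.
Step 4 — H = 0.9663 + j0.1806.
Step 5 — Magnitude: |H| = 0.983 (-0.1 dB); phase: φ = 10.6°.

|H| = 0.983 (-0.1 dB), φ = 10.6°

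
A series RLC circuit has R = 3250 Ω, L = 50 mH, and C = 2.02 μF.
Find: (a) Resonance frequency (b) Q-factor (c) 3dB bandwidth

Step 1 — Resonance: ω₀ = 1/√(LC) = 1/√(0.05·2.02e-06) = 3147 rad/s.
Step 2 — f₀ = ω₀/(2π) = 500.8 Hz.
Step 3 — Series Q: Q = ω₀L/R = 3147·0.05/3250 = 0.04841.
Step 4 — Bandwidth: Δω = ω₀/Q = 6.5e+04 rad/s; BW = Δω/(2π) = 1.035e+04 Hz.

(a) f₀ = 500.8 Hz  (b) Q = 0.04841  (c) BW = 1.035e+04 Hz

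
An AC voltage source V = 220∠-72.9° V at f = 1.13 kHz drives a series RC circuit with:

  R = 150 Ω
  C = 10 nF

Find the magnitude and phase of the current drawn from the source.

Step 1 — Angular frequency: ω = 2π·f = 2π·1130 = 7100 rad/s.
Step 2 — Component impedances:
  R: Z = R = 150 Ω
  C: Z = 1/(jωC) = -j/(ω·C) = 0 - j1.408e+04 Ω
Step 3 — Series combination: Z_total = R + C = 150 - j1.408e+04 Ω = 1.409e+04∠-89.4° Ω.
Step 4 — Source phasor: V = 220∠-72.9° V = 64.69 - j210.3 V.
Step 5 — Ohm's law: I = V / Z_total = (64.69 - j210.3) / (150 - j1.408e+04) = 0.01498 + j0.004433 A.
Step 6 — Convert to polar: |I| = 0.01562 A, ∠I = 16.5°.

I = 0.01562∠16.5° A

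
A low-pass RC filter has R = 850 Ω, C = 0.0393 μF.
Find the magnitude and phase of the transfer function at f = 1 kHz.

Step 1 — Angular frequency: ω = 2π·1000 = 6283 rad/s.
Step 2 — Transfer function: H(jω) = 1/(1 + jωRC).
Step 3 — Denominator: 1 + jωRC = 1 + j·6283·850·3.93e-08 = 1 + j0.2099.
Step 4 — H = 0.9578 - j0.201.
Step 5 — Magnitude: |H| = 0.9787 (-0.2 dB); phase: φ = -11.9°.

|H| = 0.9787 (-0.2 dB), φ = -11.9°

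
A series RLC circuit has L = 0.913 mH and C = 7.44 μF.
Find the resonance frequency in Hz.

Step 1 — Resonance condition Im(Z)=0 gives ω₀ = 1/√(LC).
Step 2 — ω₀ = 1/√(0.000913·7.44e-06) = 1.213e+04 rad/s.
Step 3 — f₀ = ω₀/(2π) = 1931 Hz.

f₀ = 1931 Hz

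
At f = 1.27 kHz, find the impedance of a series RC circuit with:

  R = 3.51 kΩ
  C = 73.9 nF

Step 1 — Angular frequency: ω = 2π·f = 2π·1270 = 7980 rad/s.
Step 2 — Component impedances:
  R: Z = R = 3510 Ω
  C: Z = 1/(jωC) = -j/(ω·C) = 0 - j1696 Ω
Step 3 — Series combination: Z_total = R + C = 3510 - j1696 Ω = 3898∠-25.8° Ω.

Z = 3510 - j1696 Ω = 3898∠-25.8° Ω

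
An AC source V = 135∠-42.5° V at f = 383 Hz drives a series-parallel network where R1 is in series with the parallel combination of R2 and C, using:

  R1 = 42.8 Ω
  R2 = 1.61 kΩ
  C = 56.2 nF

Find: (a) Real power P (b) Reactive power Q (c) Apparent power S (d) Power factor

Step 1 — Angular frequency: ω = 2π·f = 2π·383 = 2406 rad/s.
Step 2 — Component impedances:
  R1: Z = R = 42.8 Ω
  R2: Z = R = 1610 Ω
  C: Z = 1/(jωC) = -j/(ω·C) = 0 - j7394 Ω
Step 3 — Parallel branch: R2 || C = 1/(1/R2 + 1/C) = 1537 - j334.7 Ω.
Step 4 — Series with R1: Z_total = R1 + (R2 || C) = 1580 - j334.7 Ω = 1615∠-12.0° Ω.
Step 5 — Source phasor: V = 135∠-42.5° V = 99.53 - j91.2 V.
Step 6 — Current: I = V / Z = 0.072 - j0.04248 A = 0.08359∠-30.5° A.
Step 7 — Complex power: S = V·I* = 11.04 - j2.339 VA.
Step 8 — Real power: P = Re(S) = 11.04 W.
Step 9 — Reactive power: Q = Im(S) = -2.339 VAR.
Step 10 — Apparent power: |S| = 11.28 VA.
Step 11 — Power factor: PF = P/|S| = 0.9783 (leading).

(a) P = 11.04 W  (b) Q = -2.339 VAR  (c) S = 11.28 VA  (d) PF = 0.9783 (leading)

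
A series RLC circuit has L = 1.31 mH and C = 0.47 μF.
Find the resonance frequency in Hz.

Step 1 — Resonance condition Im(Z)=0 gives ω₀ = 1/√(LC).
Step 2 — ω₀ = 1/√(0.00131·4.7e-07) = 4.03e+04 rad/s.
Step 3 — f₀ = ω₀/(2π) = 6414 Hz.

f₀ = 6414 Hz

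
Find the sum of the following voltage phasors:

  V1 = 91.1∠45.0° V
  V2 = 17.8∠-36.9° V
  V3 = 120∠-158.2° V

Step 1 — Convert each phasor to rectangular form:
  V1 = 91.1·(cos(45.0°) + j·sin(45.0°)) = 64.42 + j64.42 V
  V2 = 17.8·(cos(-36.9°) + j·sin(-36.9°)) = 14.23 - j10.69 V
  V3 = 120·(cos(-158.2°) + j·sin(-158.2°)) = -111.4 - j44.56 V
Step 2 — Sum components: V_total = -32.77 + j9.166 V.
Step 3 — Convert to polar: |V_total| = 34.02 V, ∠V_total = 164.4°.

V_total = 34.02∠164.4° V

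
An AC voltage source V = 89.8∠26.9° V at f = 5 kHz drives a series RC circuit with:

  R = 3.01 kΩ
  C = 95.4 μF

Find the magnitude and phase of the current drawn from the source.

Step 1 — Angular frequency: ω = 2π·f = 2π·5000 = 3.142e+04 rad/s.
Step 2 — Component impedances:
  R: Z = R = 3010 Ω
  C: Z = 1/(jωC) = -j/(ω·C) = 0 - j0.3337 Ω
Step 3 — Series combination: Z_total = R + C = 3010 - j0.3337 Ω = 3010∠-0.0° Ω.
Step 4 — Source phasor: V = 89.8∠26.9° V = 80.08 + j40.63 V.
Step 5 — Ohm's law: I = V / Z_total = (80.08 + j40.63) / (3010 - j0.3337) = 0.0266 + j0.0135 A.
Step 6 — Convert to polar: |I| = 0.02983 A, ∠I = 26.9°.

I = 0.02983∠26.9° A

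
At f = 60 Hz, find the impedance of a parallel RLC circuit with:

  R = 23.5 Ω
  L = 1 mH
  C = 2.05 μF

Step 1 — Angular frequency: ω = 2π·f = 2π·60 = 377 rad/s.
Step 2 — Component impedances:
  R: Z = R = 23.5 Ω
  L: Z = jωL = j·377·0.001 = 0 + j0.377 Ω
  C: Z = 1/(jωC) = -j/(ω·C) = 0 - j1294 Ω
Step 3 — Parallel combination: 1/Z_total = 1/R + 1/L + 1/C; Z_total = 0.00605 + j0.377 Ω = 0.3771∠89.1° Ω.

Z = 0.00605 + j0.377 Ω = 0.3771∠89.1° Ω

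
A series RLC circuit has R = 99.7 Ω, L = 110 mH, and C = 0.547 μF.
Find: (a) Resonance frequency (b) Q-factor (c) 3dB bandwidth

Step 1 — Resonance condition Im(Z)=0 gives ω₀ = 1/√(LC).
Step 2 — ω₀ = 1/√(0.11·5.47e-07) = 4077 rad/s.
Step 3 — f₀ = ω₀/(2π) = 648.8 Hz.
Step 4 — Series Q: Q = ω₀L/R = 4077·0.11/99.7 = 4.498.
Step 5 — 3dB bandwidth: Δω = ω₀/Q = 906.4 rad/s; BW = Δω/(2π) = 144.3 Hz.

(a) f₀ = 648.8 Hz  (b) Q = 4.498  (c) BW = 144.3 Hz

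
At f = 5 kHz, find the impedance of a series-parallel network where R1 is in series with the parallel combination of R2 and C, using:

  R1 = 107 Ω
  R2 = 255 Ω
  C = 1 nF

Step 1 — Angular frequency: ω = 2π·f = 2π·5000 = 3.142e+04 rad/s.
Step 2 — Component impedances:
  R1: Z = R = 107 Ω
  R2: Z = R = 255 Ω
  C: Z = 1/(jωC) = -j/(ω·C) = 0 - j3.183e+04 Ω
Step 3 — Parallel branch: R2 || C = 1/(1/R2 + 1/C) = 255 - j2.043 Ω.
Step 4 — Series with R1: Z_total = R1 + (R2 || C) = 362 - j2.043 Ω = 362∠-0.3° Ω.

Z = 362 - j2.043 Ω = 362∠-0.3° Ω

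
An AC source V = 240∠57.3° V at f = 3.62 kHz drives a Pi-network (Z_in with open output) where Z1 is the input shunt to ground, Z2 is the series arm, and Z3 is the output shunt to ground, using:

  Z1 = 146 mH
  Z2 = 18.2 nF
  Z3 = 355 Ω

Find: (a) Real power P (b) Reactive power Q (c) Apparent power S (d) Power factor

Step 1 — Angular frequency: ω = 2π·f = 2π·3620 = 2.275e+04 rad/s.
Step 2 — Component impedances:
  Z1: Z = jωL = j·2.275e+04·0.146 = 0 + j3321 Ω
  Z2: Z = 1/(jωC) = -j/(ω·C) = 0 - j2416 Ω
  Z3: Z = R = 355 Ω
Step 3 — With open output, the series arm Z2 and the output shunt Z3 appear in series to ground: Z2 + Z3 = 355 - j2416 Ω.
Step 4 — Parallel with input shunt Z1: Z_in = Z1 || (Z2 + Z3) = 4142 - j7239 Ω = 8340∠-60.2° Ω.
Step 5 — Source phasor: V = 240∠57.3° V = 129.7 + j202 V.
Step 6 — Current: I = V / Z = -0.0133 + j0.02552 A = 0.02878∠117.5° A.
Step 7 — Complex power: S = V·I* = 3.43 - j5.995 VA.
Step 8 — Real power: P = Re(S) = 3.43 W.
Step 9 — Reactive power: Q = Im(S) = -5.995 VAR.
Step 10 — Apparent power: |S| = 6.907 VA.
Step 11 — Power factor: PF = P/|S| = 0.4966 (leading).

(a) P = 3.43 W  (b) Q = -5.995 VAR  (c) S = 6.907 VA  (d) PF = 0.4966 (leading)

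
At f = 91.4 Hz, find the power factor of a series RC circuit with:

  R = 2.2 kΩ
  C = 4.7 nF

Step 1 — Angular frequency: ω = 2π·f = 2π·91.4 = 574.3 rad/s.
Step 2 — Component impedances:
  R: Z = R = 2200 Ω
  C: Z = 1/(jωC) = -j/(ω·C) = 0 - j3.705e+05 Ω
Step 3 — Series combination: Z_total = R + C = 2200 - j3.705e+05 Ω = 3.705e+05∠-89.7° Ω.
Step 4 — Power factor: PF = cos(φ) = Re(Z)/|Z| = 2200/3.705e+05 = 0.005938.
Step 5 — Type: Im(Z) = -3.705e+05 ⇒ leading (phase φ = -89.7°).

PF = 0.005938 (leading, φ = -89.7°)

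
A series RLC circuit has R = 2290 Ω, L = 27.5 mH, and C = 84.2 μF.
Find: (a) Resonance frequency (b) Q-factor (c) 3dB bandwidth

Step 1 — Resonance condition Im(Z)=0 gives ω₀ = 1/√(LC).
Step 2 — ω₀ = 1/√(0.0275·8.42e-05) = 657.2 rad/s.
Step 3 — f₀ = ω₀/(2π) = 104.6 Hz.
Step 4 — Series Q: Q = ω₀L/R = 657.2·0.0275/2290 = 0.007892.
Step 5 — 3dB bandwidth: Δω = ω₀/Q = 8.327e+04 rad/s; BW = Δω/(2π) = 1.325e+04 Hz.

(a) f₀ = 104.6 Hz  (b) Q = 0.007892  (c) BW = 1.325e+04 Hz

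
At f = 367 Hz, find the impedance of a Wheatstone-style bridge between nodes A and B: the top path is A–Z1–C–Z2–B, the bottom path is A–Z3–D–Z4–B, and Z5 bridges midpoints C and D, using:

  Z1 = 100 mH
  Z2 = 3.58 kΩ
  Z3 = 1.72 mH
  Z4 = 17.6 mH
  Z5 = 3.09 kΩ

Step 1 — Angular frequency: ω = 2π·f = 2π·367 = 2306 rad/s.
Step 2 — Component impedances:
  Z1: Z = jωL = j·2306·0.1 = 0 + j230.6 Ω
  Z2: Z = R = 3580 Ω
  Z3: Z = jωL = j·2306·0.00172 = 0 + j3.966 Ω
  Z4: Z = jωL = j·2306·0.0176 = 0 + j40.58 Ω
  Z5: Z = R = 3090 Ω
Step 3 — Bridge requires nodal analysis (the Z5 bridge couples midpoints C and D, so the two paths cannot be reduced to a simple series/parallel combination). Setting node B to ground and injecting 1 A at node A, the 3-node admittance system at A, C, D solves to V_A = Z_AB = 0.5524 + j44.5 Ω = 44.5∠89.3° Ω.

Z = 0.5524 + j44.5 Ω = 44.5∠89.3° Ω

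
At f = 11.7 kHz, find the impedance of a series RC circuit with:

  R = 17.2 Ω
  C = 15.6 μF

Step 1 — Angular frequency: ω = 2π·f = 2π·1.17e+04 = 7.351e+04 rad/s.
Step 2 — Component impedances:
  R: Z = R = 17.2 Ω
  C: Z = 1/(jωC) = -j/(ω·C) = 0 - j0.872 Ω
Step 3 — Series combination: Z_total = R + C = 17.2 - j0.872 Ω = 17.22∠-2.9° Ω.

Z = 17.2 - j0.872 Ω = 17.22∠-2.9° Ω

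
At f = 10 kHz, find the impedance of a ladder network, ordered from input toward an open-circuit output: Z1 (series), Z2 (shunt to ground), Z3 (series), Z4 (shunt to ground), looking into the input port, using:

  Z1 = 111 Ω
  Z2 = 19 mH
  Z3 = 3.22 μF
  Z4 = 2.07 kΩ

Step 1 — Angular frequency: ω = 2π·f = 2π·1e+04 = 6.283e+04 rad/s.
Step 2 — Component impedances:
  Z1: Z = R = 111 Ω
  Z2: Z = jωL = j·6.283e+04·0.019 = 0 + j1194 Ω
  Z3: Z = 1/(jωC) = -j/(ω·C) = 0 - j4.943 Ω
  Z4: Z = R = 2070 Ω
Step 3 — Ladder network (open output): work backward from the far end, alternating series and parallel combinations. Z_in = 628.7 + j896.5 Ω = 1095∠55.0° Ω.

Z = 628.7 + j896.5 Ω = 1095∠55.0° Ω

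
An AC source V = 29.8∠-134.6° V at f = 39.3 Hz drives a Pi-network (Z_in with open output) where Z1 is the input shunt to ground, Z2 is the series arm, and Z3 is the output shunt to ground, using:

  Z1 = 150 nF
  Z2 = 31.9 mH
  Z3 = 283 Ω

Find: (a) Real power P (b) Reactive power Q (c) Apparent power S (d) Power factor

Step 1 — Angular frequency: ω = 2π·f = 2π·39.3 = 246.9 rad/s.
Step 2 — Component impedances:
  Z1: Z = 1/(jωC) = -j/(ω·C) = 0 - j2.7e+04 Ω
  Z2: Z = jωL = j·246.9·0.0319 = 0 + j7.877 Ω
  Z3: Z = R = 283 Ω
Step 3 — With open output, the series arm Z2 and the output shunt Z3 appear in series to ground: Z2 + Z3 = 283 + j7.877 Ω.
Step 4 — Parallel with input shunt Z1: Z_in = Z1 || (Z2 + Z3) = 283.1 + j4.911 Ω = 283.2∠1.0° Ω.
Step 5 — Source phasor: V = 29.8∠-134.6° V = -20.92 - j21.22 V.
Step 6 — Current: I = V / Z = -0.07518 - j0.07364 A = 0.1052∠-135.6° A.
Step 7 — Complex power: S = V·I* = 3.136 + j0.05438 VA.
Step 8 — Real power: P = Re(S) = 3.136 W.
Step 9 — Reactive power: Q = Im(S) = 0.05438 VAR.
Step 10 — Apparent power: |S| = 3.136 VA.
Step 11 — Power factor: PF = P/|S| = 0.9998 (lagging).

(a) P = 3.136 W  (b) Q = 0.05438 VAR  (c) S = 3.136 VA  (d) PF = 0.9998 (lagging)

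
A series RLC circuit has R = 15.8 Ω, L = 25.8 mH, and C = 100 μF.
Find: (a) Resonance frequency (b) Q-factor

Step 1 — Resonance condition Im(Z)=0 gives ω₀ = 1/√(LC).
Step 2 — ω₀ = 1/√(0.0258·0.0001) = 622.6 rad/s.
Step 3 — f₀ = ω₀/(2π) = 99.09 Hz.
Step 4 — Series Q: Q = ω₀L/R = 622.6·0.0258/15.8 = 1.017.

(a) f₀ = 99.09 Hz  (b) Q = 1.017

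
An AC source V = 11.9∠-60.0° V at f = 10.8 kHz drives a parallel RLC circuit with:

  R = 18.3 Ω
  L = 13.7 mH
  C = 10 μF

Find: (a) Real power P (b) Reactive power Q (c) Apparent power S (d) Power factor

Step 1 — Angular frequency: ω = 2π·f = 2π·1.08e+04 = 6.786e+04 rad/s.
Step 2 — Component impedances:
  R: Z = R = 18.3 Ω
  L: Z = jωL = j·6.786e+04·0.0137 = 0 + j929.7 Ω
  C: Z = 1/(jωC) = -j/(ω·C) = 0 - j1.474 Ω
Step 3 — Parallel combination: 1/Z_total = 1/R + 1/L + 1/C; Z_total = 0.1183 - j1.466 Ω = 1.471∠-85.4° Ω.
Step 4 — Source phasor: V = 11.9∠-60.0° V = 5.95 - j10.31 V.
Step 5 — Current: I = V / Z = 7.307 + j3.468 A = 8.089∠25.4° A.
Step 6 — Complex power: S = V·I* = 7.738 - j95.94 VA.
Step 7 — Real power: P = Re(S) = 7.738 W.
Step 8 — Reactive power: Q = Im(S) = -95.94 VAR.
Step 9 — Apparent power: |S| = 96.25 VA.
Step 10 — Power factor: PF = P/|S| = 0.08039 (leading).

(a) P = 7.738 W  (b) Q = -95.94 VAR  (c) S = 96.25 VA  (d) PF = 0.08039 (leading)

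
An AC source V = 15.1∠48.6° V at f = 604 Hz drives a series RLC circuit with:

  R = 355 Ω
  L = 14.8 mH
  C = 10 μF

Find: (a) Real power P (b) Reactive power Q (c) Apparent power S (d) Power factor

Step 1 — Angular frequency: ω = 2π·f = 2π·604 = 3795 rad/s.
Step 2 — Component impedances:
  R: Z = R = 355 Ω
  L: Z = jωL = j·3795·0.0148 = 0 + j56.17 Ω
  C: Z = 1/(jωC) = -j/(ω·C) = 0 - j26.35 Ω
Step 3 — Series combination: Z_total = R + L + C = 355 + j29.82 Ω = 356.2∠4.8° Ω.
Step 4 — Source phasor: V = 15.1∠48.6° V = 9.986 + j11.33 V.
Step 5 — Current: I = V / Z = 0.03059 + j0.02934 A = 0.04239∠43.8° A.
Step 6 — Complex power: S = V·I* = 0.6378 + j0.05357 VA.
Step 7 — Real power: P = Re(S) = 0.6378 W.
Step 8 — Reactive power: Q = Im(S) = 0.05357 VAR.
Step 9 — Apparent power: |S| = 0.64 VA.
Step 10 — Power factor: PF = P/|S| = 0.9965 (lagging).

(a) P = 0.6378 W  (b) Q = 0.05357 VAR  (c) S = 0.64 VA  (d) PF = 0.9965 (lagging)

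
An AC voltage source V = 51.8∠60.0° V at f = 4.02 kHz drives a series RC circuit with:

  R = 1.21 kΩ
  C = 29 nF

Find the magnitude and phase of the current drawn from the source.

Step 1 — Angular frequency: ω = 2π·f = 2π·4020 = 2.526e+04 rad/s.
Step 2 — Component impedances:
  R: Z = R = 1210 Ω
  C: Z = 1/(jωC) = -j/(ω·C) = 0 - j1365 Ω
Step 3 — Series combination: Z_total = R + C = 1210 - j1365 Ω = 1824∠-48.4° Ω.
Step 4 — Source phasor: V = 51.8∠60.0° V = 25.9 + j44.86 V.
Step 5 — Ohm's law: I = V / Z_total = (25.9 + j44.86) / (1210 - j1365) = -0.008986 + j0.02694 A.
Step 6 — Convert to polar: |I| = 0.0284 A, ∠I = 108.4°.

I = 0.0284∠108.4° A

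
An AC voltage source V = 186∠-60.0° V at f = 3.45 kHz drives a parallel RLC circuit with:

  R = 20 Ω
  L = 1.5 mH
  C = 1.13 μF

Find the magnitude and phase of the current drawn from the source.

Step 1 — Angular frequency: ω = 2π·f = 2π·3450 = 2.168e+04 rad/s.
Step 2 — Component impedances:
  R: Z = R = 20 Ω
  L: Z = jωL = j·2.168e+04·0.0015 = 0 + j32.52 Ω
  C: Z = 1/(jωC) = -j/(ω·C) = 0 - j40.82 Ω
Step 3 — Parallel combination: 1/Z_total = 1/R + 1/L + 1/C; Z_total = 19.69 + j2.465 Ω = 19.85∠7.1° Ω.
Step 4 — Source phasor: V = 186∠-60.0° V = 93 - j161.1 V.
Step 5 — Ohm's law: I = V / Z_total = (93 - j161.1) / (19.69 + j2.465) = 3.642 - j8.636 A.
Step 6 — Convert to polar: |I| = 9.373 A, ∠I = -67.1°.

I = 9.373∠-67.1° A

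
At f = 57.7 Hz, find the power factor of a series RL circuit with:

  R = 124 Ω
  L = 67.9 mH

Step 1 — Angular frequency: ω = 2π·f = 2π·57.7 = 362.5 rad/s.
Step 2 — Component impedances:
  R: Z = R = 124 Ω
  L: Z = jωL = j·362.5·0.0679 = 0 + j24.62 Ω
Step 3 — Series combination: Z_total = R + L = 124 + j24.62 Ω = 126.4∠11.2° Ω.
Step 4 — Power factor: PF = cos(φ) = Re(Z)/|Z| = 124/126.42 = 0.9809.
Step 5 — Type: Im(Z) = 24.62 ⇒ lagging (phase φ = 11.2°).

PF = 0.9809 (lagging, φ = 11.2°)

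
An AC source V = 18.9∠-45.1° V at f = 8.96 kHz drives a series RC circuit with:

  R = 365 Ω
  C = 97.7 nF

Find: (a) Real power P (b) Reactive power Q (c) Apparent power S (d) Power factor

Step 1 — Angular frequency: ω = 2π·f = 2π·8960 = 5.63e+04 rad/s.
Step 2 — Component impedances:
  R: Z = R = 365 Ω
  C: Z = 1/(jωC) = -j/(ω·C) = 0 - j181.8 Ω
Step 3 — Series combination: Z_total = R + C = 365 - j181.8 Ω = 407.8∠-26.5° Ω.
Step 4 — Source phasor: V = 18.9∠-45.1° V = 13.34 - j13.39 V.
Step 5 — Current: I = V / Z = 0.04392 - j0.0148 A = 0.04635∠-18.6° A.
Step 6 — Complex power: S = V·I* = 0.7841 - j0.3906 VA.
Step 7 — Real power: P = Re(S) = 0.7841 W.
Step 8 — Reactive power: Q = Im(S) = -0.3906 VAR.
Step 9 — Apparent power: |S| = 0.876 VA.
Step 10 — Power factor: PF = P/|S| = 0.8951 (leading).

(a) P = 0.7841 W  (b) Q = -0.3906 VAR  (c) S = 0.876 VA  (d) PF = 0.8951 (leading)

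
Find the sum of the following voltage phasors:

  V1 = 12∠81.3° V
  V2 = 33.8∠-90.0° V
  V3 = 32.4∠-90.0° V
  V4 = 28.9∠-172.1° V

Step 1 — Convert each phasor to rectangular form:
  V1 = 12·(cos(81.3°) + j·sin(81.3°)) = 1.815 + j11.86 V
  V2 = 33.8·(cos(-90.0°) + j·sin(-90.0°)) = 0 - j33.8 V
  V3 = 32.4·(cos(-90.0°) + j·sin(-90.0°)) = 0 - j32.4 V
  V4 = 28.9·(cos(-172.1°) + j·sin(-172.1°)) = -28.63 - j3.972 V
Step 2 — Sum components: V_total = -26.81 - j58.31 V.
Step 3 — Convert to polar: |V_total| = 64.18 V, ∠V_total = -114.7°.

V_total = 64.18∠-114.7° V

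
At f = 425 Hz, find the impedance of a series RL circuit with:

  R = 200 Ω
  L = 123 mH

Step 1 — Angular frequency: ω = 2π·f = 2π·425 = 2670 rad/s.
Step 2 — Component impedances:
  R: Z = R = 200 Ω
  L: Z = jωL = j·2670·0.123 = 0 + j328.5 Ω
Step 3 — Series combination: Z_total = R + L = 200 + j328.5 Ω = 384.6∠58.7° Ω.

Z = 200 + j328.5 Ω = 384.6∠58.7° Ω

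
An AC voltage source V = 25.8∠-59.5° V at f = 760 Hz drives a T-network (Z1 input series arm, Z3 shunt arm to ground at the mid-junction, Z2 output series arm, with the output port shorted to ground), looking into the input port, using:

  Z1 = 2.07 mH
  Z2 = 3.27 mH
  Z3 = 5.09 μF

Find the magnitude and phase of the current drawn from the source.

Step 1 — Angular frequency: ω = 2π·f = 2π·760 = 4775 rad/s.
Step 2 — Component impedances:
  Z1: Z = jωL = j·4775·0.00207 = 0 + j9.885 Ω
  Z2: Z = jωL = j·4775·0.00327 = 0 + j15.61 Ω
  Z3: Z = 1/(jωC) = -j/(ω·C) = 0 - j41.14 Ω
Step 3 — With the output port shorted to ground, the output series arm Z2 runs from the junction to ground; the shunt arm Z3 also runs from the junction to ground. They appear in parallel: Z3 || Z2 = 0 + j25.17 Ω.
Step 4 — Series with input arm Z1: Z_in = Z1 + (Z3 || Z2) = 0 + j35.05 Ω = 35.05∠90.0° Ω.
Step 5 — Source phasor: V = 25.8∠-59.5° V = 13.09 - j22.23 V.
Step 6 — Ohm's law: I = V / Z_total = (13.09 - j22.23) / (0 + j35.05) = -0.6342 - j0.3736 A.
Step 7 — Convert to polar: |I| = 0.7361 A, ∠I = -149.5°.

I = 0.7361∠-149.5° A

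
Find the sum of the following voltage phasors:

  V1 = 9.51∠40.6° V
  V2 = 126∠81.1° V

Step 1 — Convert each phasor to rectangular form:
  V1 = 9.51·(cos(40.6°) + j·sin(40.6°)) = 7.221 + j6.189 V
  V2 = 126·(cos(81.1°) + j·sin(81.1°)) = 19.49 + j124.5 V
Step 2 — Sum components: V_total = 26.71 + j130.7 V.
Step 3 — Convert to polar: |V_total| = 133.4 V, ∠V_total = 78.4°.

V_total = 133.4∠78.4° V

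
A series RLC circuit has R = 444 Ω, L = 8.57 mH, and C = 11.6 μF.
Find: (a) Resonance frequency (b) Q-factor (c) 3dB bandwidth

Step 1 — Resonance condition Im(Z)=0 gives ω₀ = 1/√(LC).
Step 2 — ω₀ = 1/√(0.00857·1.16e-05) = 3172 rad/s.
Step 3 — f₀ = ω₀/(2π) = 504.8 Hz.
Step 4 — Series Q: Q = ω₀L/R = 3172·0.00857/444 = 0.06122.
Step 5 — 3dB bandwidth: Δω = ω₀/Q = 5.181e+04 rad/s; BW = Δω/(2π) = 8246 Hz.

(a) f₀ = 504.8 Hz  (b) Q = 0.06122  (c) BW = 8246 Hz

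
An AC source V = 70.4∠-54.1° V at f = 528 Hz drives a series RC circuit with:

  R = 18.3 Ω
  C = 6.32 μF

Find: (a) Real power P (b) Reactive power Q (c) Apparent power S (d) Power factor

Step 1 — Angular frequency: ω = 2π·f = 2π·528 = 3318 rad/s.
Step 2 — Component impedances:
  R: Z = R = 18.3 Ω
  C: Z = 1/(jωC) = -j/(ω·C) = 0 - j47.69 Ω
Step 3 — Series combination: Z_total = R + C = 18.3 - j47.69 Ω = 51.08∠-69.0° Ω.
Step 4 — Source phasor: V = 70.4∠-54.1° V = 41.28 - j57.03 V.
Step 5 — Current: I = V / Z = 1.332 + j0.3546 A = 1.378∠14.9° A.
Step 6 — Complex power: S = V·I* = 34.75 - j90.58 VA.
Step 7 — Real power: P = Re(S) = 34.75 W.
Step 8 — Reactive power: Q = Im(S) = -90.58 VAR.
Step 9 — Apparent power: |S| = 97.02 VA.
Step 10 — Power factor: PF = P/|S| = 0.3582 (leading).

(a) P = 34.75 W  (b) Q = -90.58 VAR  (c) S = 97.02 VA  (d) PF = 0.3582 (leading)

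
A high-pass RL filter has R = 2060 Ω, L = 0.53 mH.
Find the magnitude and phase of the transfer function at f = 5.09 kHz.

Step 1 — Angular frequency: ω = 2π·5090 = 3.198e+04 rad/s.
Step 2 — Transfer function: H(jω) = jωL/(R + jωL).
Step 3 — Numerator jωL = j·16.95; denominator R + jωL = 2060 + j16.95.
Step 4 — H = 6.77e-05 + j0.008228.
Step 5 — Magnitude: |H| = 0.008228 (-41.7 dB); phase: φ = 89.5°.

|H| = 0.008228 (-41.7 dB), φ = 89.5°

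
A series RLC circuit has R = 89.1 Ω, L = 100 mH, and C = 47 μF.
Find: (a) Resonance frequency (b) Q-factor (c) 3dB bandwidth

Step 1 — Resonance condition Im(Z)=0 gives ω₀ = 1/√(LC).
Step 2 — ω₀ = 1/√(0.1·4.7e-05) = 461.3 rad/s.
Step 3 — f₀ = ω₀/(2π) = 73.41 Hz.
Step 4 — Series Q: Q = ω₀L/R = 461.3·0.1/89.1 = 0.5177.
Step 5 — 3dB bandwidth: Δω = ω₀/Q = 891 rad/s; BW = Δω/(2π) = 141.8 Hz.

(a) f₀ = 73.41 Hz  (b) Q = 0.5177  (c) BW = 141.8 Hz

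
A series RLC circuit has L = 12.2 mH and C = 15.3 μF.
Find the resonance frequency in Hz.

Step 1 — Resonance condition Im(Z)=0 gives ω₀ = 1/√(LC).
Step 2 — ω₀ = 1/√(0.0122·1.53e-05) = 2315 rad/s.
Step 3 — f₀ = ω₀/(2π) = 368.4 Hz.

f₀ = 368.4 Hz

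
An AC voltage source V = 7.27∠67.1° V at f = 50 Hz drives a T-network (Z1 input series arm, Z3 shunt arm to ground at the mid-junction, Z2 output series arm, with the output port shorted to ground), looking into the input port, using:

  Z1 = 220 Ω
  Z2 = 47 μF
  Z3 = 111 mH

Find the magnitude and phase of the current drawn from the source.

Step 1 — Angular frequency: ω = 2π·f = 2π·50 = 314.2 rad/s.
Step 2 — Component impedances:
  Z1: Z = R = 220 Ω
  Z2: Z = 1/(jωC) = -j/(ω·C) = 0 - j67.73 Ω
  Z3: Z = jωL = j·314.2·0.111 = 0 + j34.87 Ω
Step 3 — With the output port shorted to ground, the output series arm Z2 runs from the junction to ground; the shunt arm Z3 also runs from the junction to ground. They appear in parallel: Z3 || Z2 = 0 + j71.89 Ω.
Step 4 — Series with input arm Z1: Z_in = Z1 + (Z3 || Z2) = 220 + j71.89 Ω = 231.4∠18.1° Ω.
Step 5 — Source phasor: V = 7.27∠67.1° V = 2.829 + j6.697 V.
Step 6 — Ohm's law: I = V / Z_total = (2.829 + j6.697) / (220 + j71.89) = 0.02061 + j0.02371 A.
Step 7 — Convert to polar: |I| = 0.03141 A, ∠I = 49.0°.

I = 0.03141∠49.0° A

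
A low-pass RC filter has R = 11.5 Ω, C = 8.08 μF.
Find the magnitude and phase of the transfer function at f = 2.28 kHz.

Step 1 — Angular frequency: ω = 2π·2280 = 1.433e+04 rad/s.
Step 2 — Transfer function: H(jω) = 1/(1 + jωRC).
Step 3 — Denominator: 1 + jωRC = 1 + j·1.433e+04·11.5·8.08e-06 = 1 + j1.331.
Step 4 — H = 0.3608 - j0.4802.
Step 5 — Magnitude: |H| = 0.6006 (-4.4 dB); phase: φ = -53.1°.

|H| = 0.6006 (-4.4 dB), φ = -53.1°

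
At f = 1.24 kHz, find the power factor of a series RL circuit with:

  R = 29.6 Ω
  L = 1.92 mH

Step 1 — Angular frequency: ω = 2π·f = 2π·1240 = 7791 rad/s.
Step 2 — Component impedances:
  R: Z = R = 29.6 Ω
  L: Z = jωL = j·7791·0.00192 = 0 + j14.96 Ω
Step 3 — Series combination: Z_total = R + L = 29.6 + j14.96 Ω = 33.17∠26.8° Ω.
Step 4 — Power factor: PF = cos(φ) = Re(Z)/|Z| = 29.6/33.165 = 0.8925.
Step 5 — Type: Im(Z) = 14.96 ⇒ lagging (phase φ = 26.8°).

PF = 0.8925 (lagging, φ = 26.8°)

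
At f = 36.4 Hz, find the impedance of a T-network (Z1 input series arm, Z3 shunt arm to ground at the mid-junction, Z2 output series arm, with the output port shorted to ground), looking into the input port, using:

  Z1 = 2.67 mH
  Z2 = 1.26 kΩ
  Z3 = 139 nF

Step 1 — Angular frequency: ω = 2π·f = 2π·36.4 = 228.7 rad/s.
Step 2 — Component impedances:
  Z1: Z = jωL = j·228.7·0.00267 = 0 + j0.6107 Ω
  Z2: Z = R = 1260 Ω
  Z3: Z = 1/(jωC) = -j/(ω·C) = 0 - j3.146e+04 Ω
Step 3 — With the output port shorted to ground, the output series arm Z2 runs from the junction to ground; the shunt arm Z3 also runs from the junction to ground. They appear in parallel: Z3 || Z2 = 1258 - j50.39 Ω.
Step 4 — Series with input arm Z1: Z_in = Z1 + (Z3 || Z2) = 1258 - j49.78 Ω = 1259∠-2.3° Ω.

Z = 1258 - j49.78 Ω = 1259∠-2.3° Ω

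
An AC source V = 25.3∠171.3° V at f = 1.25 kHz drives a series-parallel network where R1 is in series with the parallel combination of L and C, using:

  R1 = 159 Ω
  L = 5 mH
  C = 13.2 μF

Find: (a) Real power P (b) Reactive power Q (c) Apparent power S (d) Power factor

Step 1 — Angular frequency: ω = 2π·f = 2π·1250 = 7854 rad/s.
Step 2 — Component impedances:
  R1: Z = R = 159 Ω
  L: Z = jωL = j·7854·0.005 = 0 + j39.27 Ω
  C: Z = 1/(jωC) = -j/(ω·C) = 0 - j9.646 Ω
Step 3 — Parallel branch: L || C = 1/(1/L + 1/C) = 0 - j12.79 Ω.
Step 4 — Series with R1: Z_total = R1 + (L || C) = 159 - j12.79 Ω = 159.5∠-4.6° Ω.
Step 5 — Source phasor: V = 25.3∠171.3° V = -25.01 + j3.827 V.
Step 6 — Current: I = V / Z = -0.1582 + j0.01135 A = 0.1586∠175.9° A.
Step 7 — Complex power: S = V·I* = 4 - j0.3217 VA.
Step 8 — Real power: P = Re(S) = 4 W.
Step 9 — Reactive power: Q = Im(S) = -0.3217 VAR.
Step 10 — Apparent power: |S| = 4.013 VA.
Step 11 — Power factor: PF = P/|S| = 0.9968 (leading).

(a) P = 4 W  (b) Q = -0.3217 VAR  (c) S = 4.013 VA  (d) PF = 0.9968 (leading)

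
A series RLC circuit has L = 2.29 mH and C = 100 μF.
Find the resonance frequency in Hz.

Step 1 — Resonance condition Im(Z)=0 gives ω₀ = 1/√(LC).
Step 2 — ω₀ = 1/√(0.00229·0.0001) = 2090 rad/s.
Step 3 — f₀ = ω₀/(2π) = 332.6 Hz.

f₀ = 332.6 Hz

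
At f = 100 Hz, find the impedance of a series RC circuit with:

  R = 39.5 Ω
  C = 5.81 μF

Step 1 — Angular frequency: ω = 2π·f = 2π·100 = 628.3 rad/s.
Step 2 — Component impedances:
  R: Z = R = 39.5 Ω
  C: Z = 1/(jωC) = -j/(ω·C) = 0 - j273.9 Ω
Step 3 — Series combination: Z_total = R + C = 39.5 - j273.9 Ω = 276.8∠-81.8° Ω.

Z = 39.5 - j273.9 Ω = 276.8∠-81.8° Ω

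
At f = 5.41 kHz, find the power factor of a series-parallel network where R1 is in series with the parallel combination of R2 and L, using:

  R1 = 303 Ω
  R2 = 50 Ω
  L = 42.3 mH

Step 1 — Angular frequency: ω = 2π·f = 2π·5410 = 3.399e+04 rad/s.
Step 2 — Component impedances:
  R1: Z = R = 303 Ω
  R2: Z = R = 50 Ω
  L: Z = jωL = j·3.399e+04·0.0423 = 0 + j1438 Ω
Step 3 — Parallel branch: R2 || L = 1/(1/R2 + 1/L) = 49.94 + j1.737 Ω.
Step 4 — Series with R1: Z_total = R1 + (R2 || L) = 352.9 + j1.737 Ω = 352.9∠0.3° Ω.
Step 5 — Power factor: PF = cos(φ) = Re(Z)/|Z| = 352.9/352.9 = 1.
Step 6 — Type: Im(Z) = 1.737 ⇒ lagging (phase φ = 0.3°).

PF = 1 (lagging, φ = 0.3°)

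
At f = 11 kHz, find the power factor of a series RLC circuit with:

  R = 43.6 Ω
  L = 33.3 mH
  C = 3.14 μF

Step 1 — Angular frequency: ω = 2π·f = 2π·1.1e+04 = 6.912e+04 rad/s.
Step 2 — Component impedances:
  R: Z = R = 43.6 Ω
  L: Z = jωL = j·6.912e+04·0.0333 = 0 + j2302 Ω
  C: Z = 1/(jωC) = -j/(ω·C) = 0 - j4.608 Ω
Step 3 — Series combination: Z_total = R + L + C = 43.6 + j2297 Ω = 2297∠88.9° Ω.
Step 4 — Power factor: PF = cos(φ) = Re(Z)/|Z| = 43.6/2297 = 0.01898.
Step 5 — Type: Im(Z) = 2297 ⇒ lagging (phase φ = 88.9°).

PF = 0.01898 (lagging, φ = 88.9°)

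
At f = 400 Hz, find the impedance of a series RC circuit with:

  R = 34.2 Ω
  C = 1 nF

Step 1 — Angular frequency: ω = 2π·f = 2π·400 = 2513 rad/s.
Step 2 — Component impedances:
  R: Z = R = 34.2 Ω
  C: Z = 1/(jωC) = -j/(ω·C) = 0 - j3.979e+05 Ω
Step 3 — Series combination: Z_total = R + C = 34.2 - j3.979e+05 Ω = 3.979e+05∠-90.0° Ω.

Z = 34.2 - j3.979e+05 Ω = 3.979e+05∠-90.0° Ω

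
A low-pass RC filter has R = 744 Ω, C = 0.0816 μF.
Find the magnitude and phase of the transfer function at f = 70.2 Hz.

Step 1 — Angular frequency: ω = 2π·70.2 = 441.1 rad/s.
Step 2 — Transfer function: H(jω) = 1/(1 + jωRC).
Step 3 — Denominator: 1 + jωRC = 1 + j·441.1·744·8.16e-08 = 1 + j0.02678.
Step 4 — H = 0.9993 - j0.02676.
Step 5 — Magnitude: |H| = 0.9996 (-0.0 dB); phase: φ = -1.5°.

|H| = 0.9996 (-0.0 dB), φ = -1.5°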